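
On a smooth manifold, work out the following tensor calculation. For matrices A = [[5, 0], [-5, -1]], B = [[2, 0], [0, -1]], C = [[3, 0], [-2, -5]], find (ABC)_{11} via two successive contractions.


(ABC)_{11} = sum_m (AB)_{1m} C_{m1}. First compute row 1 of AB.
(AB)_{11} = 5*2 + 0*0 = 10
(AB)_{12} = 5*0 + 0*-1 = 0
Now contract with column 1 of C:
(AB)_{11} * C_{11} = 10 * 3 = 30
(AB)_{12} * C_{21} = 0 * -2 = 0
(ABC)_{11} = 30 + 0 = 30

30


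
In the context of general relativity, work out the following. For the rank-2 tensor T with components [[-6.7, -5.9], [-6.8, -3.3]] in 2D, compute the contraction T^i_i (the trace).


The contraction (trace) of a rank-2 tensor is the sum of its diagonal elements.
Diagonal entries: A[1,1] = -6.7, A[2,2] = -3.3
Tr(A) = -6.7 + -3.3 = -10

-10


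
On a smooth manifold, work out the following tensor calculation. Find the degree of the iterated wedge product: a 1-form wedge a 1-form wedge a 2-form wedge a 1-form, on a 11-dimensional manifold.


The degree of a wedge product is the sum of the degrees of the individual forms.
Degrees: 1, 1, 2, 1
Total degree = 1 + 1 + 2 + 1 = 5

5


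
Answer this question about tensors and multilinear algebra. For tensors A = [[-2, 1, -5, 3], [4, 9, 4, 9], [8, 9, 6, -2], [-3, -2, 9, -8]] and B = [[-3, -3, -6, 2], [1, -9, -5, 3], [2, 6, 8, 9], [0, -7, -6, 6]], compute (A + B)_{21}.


Tensor addition is component-wise: (A + B)_{ij} = A_{ij} + B_{ij}.
A_{21} = 4
B_{21} = 1
(A + B)_{21} = 4 + 1 = 5

5


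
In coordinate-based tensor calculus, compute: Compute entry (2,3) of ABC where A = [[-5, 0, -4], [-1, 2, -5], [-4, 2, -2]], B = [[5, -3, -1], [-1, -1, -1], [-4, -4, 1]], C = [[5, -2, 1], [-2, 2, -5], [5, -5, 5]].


(ABC)_{23} = sum_m (AB)_{2m} C_{m3}. First compute row 2 of AB.
(AB)_{21} = -1*5 + 2*-1 + -5*-4 = 13
(AB)_{22} = -1*-3 + 2*-1 + -5*-4 = 21
(AB)_{23} = -1*-1 + 2*-1 + -5*1 = -6
Now contract with column 3 of C:
(AB)_{21} * C_{13} = 13 * 1 = 13
(AB)_{22} * C_{23} = 21 * -5 = -105
(AB)_{23} * C_{33} = -6 * 5 = -30
(ABC)_{23} = 13 + -105 + -30 = -122

-122


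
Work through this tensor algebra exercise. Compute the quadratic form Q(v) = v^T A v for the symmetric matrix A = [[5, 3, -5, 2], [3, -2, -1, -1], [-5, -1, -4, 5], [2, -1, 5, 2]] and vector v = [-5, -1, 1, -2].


First compute Av:
(Av)_1 = 5*-5 + 3*-1 + -5*1 + 2*-2 = -37
(Av)_2 = 3*-5 + -2*-1 + -1*1 + -1*-2 = -12
(Av)_3 = -5*-5 + -1*-1 + -4*1 + 5*-2 = 12
(Av)_4 = 2*-5 + -1*-1 + 5*1 + 2*-2 = -8
Av = [-37, -12, 12, -8]
Then v^T (Av) = -5*-37 + -1*-12 + 1*12 + -2*-8
= 185 + 12 + 12 + 16 = 225

225


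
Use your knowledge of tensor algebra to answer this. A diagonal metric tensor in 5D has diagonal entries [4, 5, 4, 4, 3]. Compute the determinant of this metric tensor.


For a diagonal metric, the determinant is the product of diagonal entries.
Diagonal entries: 4, 5, 4, 4, 3
det(g) = 4 * 5 * 4 * 4 * 3 = 960

960


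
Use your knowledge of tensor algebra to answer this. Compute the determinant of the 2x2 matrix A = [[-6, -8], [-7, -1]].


For a 2x2 matrix [[a, b], [c, d]], det = a*d - b*c.
a = -6, b = -8, c = -7, d = -1
a*d = -6 * -1 = 6
b*c = -8 * -7 = 56
det = 6 - 56 = -50

-50


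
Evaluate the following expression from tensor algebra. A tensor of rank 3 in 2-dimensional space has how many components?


The number of components of a rank-r tensor in d dimensions is d^r.
Here d = 2 and r = 3.
2^3 = 8

8


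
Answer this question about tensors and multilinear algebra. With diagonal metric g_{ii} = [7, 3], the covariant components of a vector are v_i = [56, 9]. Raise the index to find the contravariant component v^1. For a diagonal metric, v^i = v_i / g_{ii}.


To raise an index with a diagonal metric: v^i = v_i / g_{ii}.
For index 1: v_1 = 56, g_{11} = 7
v^1 = 56 / 7 = 8

8


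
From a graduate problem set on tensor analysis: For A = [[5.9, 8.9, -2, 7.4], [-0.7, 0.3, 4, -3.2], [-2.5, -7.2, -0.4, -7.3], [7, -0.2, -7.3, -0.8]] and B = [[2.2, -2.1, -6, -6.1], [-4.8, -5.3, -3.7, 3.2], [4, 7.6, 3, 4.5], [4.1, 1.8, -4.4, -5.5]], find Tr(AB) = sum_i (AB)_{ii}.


Tr(AB) = sum_i (AB)_{ii} where (AB)_{ii} = sum_k A_{ik} B_{ki}.
(AB)_{11} = 5.9*2.2 + 8.9*-4.8 + -2*4 + 7.4*4.1 = -7.4
(AB)_{22} = -0.7*-2.1 + 0.3*-5.3 + 4*7.6 + -3.2*1.8 = 24.52
(AB)_{33} = -2.5*-6 + -7.2*-3.7 + -0.4*3 + -7.3*-4.4 = 72.56
(AB)_{44} = 7*-6.1 + -0.2*3.2 + -7.3*4.5 + -0.8*-5.5 = -71.79
Tr(AB) = -7.4 + 24.52 + 72.56 + -71.79 = 17.89

17.89


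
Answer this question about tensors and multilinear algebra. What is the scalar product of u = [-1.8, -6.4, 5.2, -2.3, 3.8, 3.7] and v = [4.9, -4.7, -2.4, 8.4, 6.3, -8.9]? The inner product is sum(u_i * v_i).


The inner product u . v = sum of u_i * v_i.
Term-by-term: -1.8 * 4.9, -6.4 * -4.7, 5.2 * -2.4, -2.3 * 8.4, 3.8 * 6.3, 3.7 * -8.9
Products: -8.82, 30.08, -12.48, -19.32, 23.94, -32.93
Sum = -8.82 + 30.08 + -12.48 + -19.32 + 23.94 + -32.93 = -19.53

-19.53


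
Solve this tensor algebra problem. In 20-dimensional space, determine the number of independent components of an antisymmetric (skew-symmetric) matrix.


An antisymmetric rank-2 tensor satisfies A_{ij} = -A_{ji}, so diagonal entries are zero.
The independent components are the upper-triangular entries: C(n, 2) = n(n-1)/2.
n = 20
C(20, 2) = 20 * 19 / 2 = 380 / 2 = 190

190


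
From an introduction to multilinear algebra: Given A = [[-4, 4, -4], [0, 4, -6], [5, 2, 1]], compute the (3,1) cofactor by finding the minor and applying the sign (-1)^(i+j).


To find cofactor C_{31}, delete row 3 and column 1.
The resulting 2x2 submatrix is: [[4, -4], [4, -6]]
Minor M_{31} = 4*-6 - -4*4
  = -24 - -16 = -8
Sign = (-1)^(3+1) = (-1)^4 = 1
Cofactor C_{31} = 1 * -8 = -8

-8


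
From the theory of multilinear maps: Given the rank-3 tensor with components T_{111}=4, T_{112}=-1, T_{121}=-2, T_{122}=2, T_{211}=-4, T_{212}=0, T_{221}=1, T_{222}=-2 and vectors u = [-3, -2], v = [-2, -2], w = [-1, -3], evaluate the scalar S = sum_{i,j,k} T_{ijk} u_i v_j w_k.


S = sum over i,j,k of T_{ijk} u_i v_j w_k. Expanding all 8 terms:
T_{111}*u_1*v_1*w_1 = 4*-3*-2*-1 = -24  (running total: -24)
T_{112}*u_1*v_1*w_2 = -1*-3*-2*-3 = 18  (running total: -6)
T_{121}*u_1*v_2*w_1 = -2*-3*-2*-1 = 12  (running total: 6)
T_{122}*u_1*v_2*w_2 = 2*-3*-2*-3 = -36  (running total: -30)
T_{211}*u_2*v_1*w_1 = -4*-2*-2*-1 = 16  (running total: -14)
T_{212}*u_2*v_1*w_2 = 0*-2*-2*-3 = 0  (running total: -14)
T_{221}*u_2*v_2*w_1 = 1*-2*-2*-1 = -4  (running total: -18)
T_{222}*u_2*v_2*w_2 = -2*-2*-2*-3 = 24  (running total: 6)
S = 6

6


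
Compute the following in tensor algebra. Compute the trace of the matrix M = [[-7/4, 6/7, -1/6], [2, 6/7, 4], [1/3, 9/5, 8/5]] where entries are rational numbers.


The trace is the sum of diagonal entries.
Diagonal: M[1,1] = -7/4, M[2,2] = 6/7, M[3,3] = 8/5
Tr(M) = -7/4 + 6/7 + 8/5
Computing step by step:
After adding M[1,1]: -7/4
After adding M[2,2]: -25/28
After adding M[3,3]: 99/140
Tr(M) = 99/140

99/140


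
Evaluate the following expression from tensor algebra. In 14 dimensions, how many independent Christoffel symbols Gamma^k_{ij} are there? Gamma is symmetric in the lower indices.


Christoffel symbols Gamma^k_{ij} are symmetric in i,j, so there are d * d(d+1)/2 independent symbols.
d = 14
d(d+1)/2 = 14 * 15 / 2 = 105
Total = 14 * 105 = 1470

1470


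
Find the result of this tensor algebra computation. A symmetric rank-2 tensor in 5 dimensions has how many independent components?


A symmetric rank-2 tensor in d dimensions has d(d+1)/2 independent components.
d = 5
d(d+1)/2 = 5 * 6 / 2 = 30 / 2 = 15

15


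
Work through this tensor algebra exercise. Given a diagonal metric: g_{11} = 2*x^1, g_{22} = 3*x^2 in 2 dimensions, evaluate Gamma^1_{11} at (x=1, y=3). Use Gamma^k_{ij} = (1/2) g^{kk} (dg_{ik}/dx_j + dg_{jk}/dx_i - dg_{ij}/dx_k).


For a diagonal metric, Gamma^k_{ij} = (1/2) g^{kk} (dg_{ik}/dx_j + dg_{jk}/dx_i - dg_{ij}/dx_k).
The metric is diagonal, so g_{ab} = 0 for a != b.
At the given point: g_{11} = 2, g_{22} = 3
g^{11} = 1/2
dg_{11}/dx_1 = dg_{11}/dx_1 = 2
dg_{11}/dx_1 = dg_{11}/dx_1 = 2
dg_{11}/dx_1 = dg_{11}/dx_1 = 2
Numerator = 2 + 2 - 2 = 2
Gamma^1_{11} = 2 / (2 * 2) = 1/2

1/2


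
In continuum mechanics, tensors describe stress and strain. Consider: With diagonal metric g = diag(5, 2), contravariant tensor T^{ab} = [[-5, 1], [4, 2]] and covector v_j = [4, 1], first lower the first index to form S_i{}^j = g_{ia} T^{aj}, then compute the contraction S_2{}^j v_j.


Step 1: lower the first index. For a diagonal metric, g_{ia} T^{aj} = g_{ii} T^{ij} (no sum on i).
g_{22} = 2
S_2{}^1 = 2 * T^{21} = 2 * 4 = 8
S_2{}^2 = 2 * T^{22} = 2 * 2 = 4
Step 2: contract S_2{}^j with v_j.
S_2{}^1 * v_1 = 8 * 4 = 32
S_2{}^2 * v_2 = 4 * 1 = 4
Result = 32 + 4 = 36

36


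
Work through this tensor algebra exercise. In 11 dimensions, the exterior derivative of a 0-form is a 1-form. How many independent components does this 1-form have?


The exterior derivative of a p-form is a (p+1)-form.
Its number of independent components is C(n, p+1).
n = 11, p+1 = 1
C(11, 1) = 11

11


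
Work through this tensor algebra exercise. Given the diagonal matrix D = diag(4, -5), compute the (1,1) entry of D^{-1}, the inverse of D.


For a diagonal matrix, the inverse has entries (D^{-1})_{ii} = 1/d_{ii}.
The diagonal entries are: d_{11} = 4, d_{22} = -5
We need (D^{-1})_{11} = 1/d_{11} = 1/4 = 1/4

1/4


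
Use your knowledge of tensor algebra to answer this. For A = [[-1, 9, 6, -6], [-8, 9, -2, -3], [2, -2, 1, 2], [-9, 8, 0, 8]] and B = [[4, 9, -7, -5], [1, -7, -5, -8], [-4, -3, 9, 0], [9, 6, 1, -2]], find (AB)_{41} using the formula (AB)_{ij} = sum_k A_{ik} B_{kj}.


(AB)_{ij} = sum_k A_{ik} B_{kj}.
For i=4, j=1:
A_{41} * B_{11} = -9 * 4 = -36
A_{42} * B_{21} = 8 * 1 = 8
A_{43} * B_{31} = 0 * -4 = 0
A_{44} * B_{41} = 8 * 9 = 72
Sum = -36 + 8 + 0 + 72 = 44

44


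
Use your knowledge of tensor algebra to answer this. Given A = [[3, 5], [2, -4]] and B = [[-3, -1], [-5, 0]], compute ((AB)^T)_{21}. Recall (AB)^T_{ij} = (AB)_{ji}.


(AB)^T_{ij} = (AB)_{ji} = sum_k A_{jk} B_{ki}.
For i=2, j=1 we need (AB)_{12}:
A_{11} * B_{12} = 3 * -1 = -3
A_{12} * B_{22} = 5 * 0 = 0
Sum = -3 + 0 = -3

-3


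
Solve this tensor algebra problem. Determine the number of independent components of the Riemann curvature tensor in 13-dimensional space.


The Riemann tensor in d dimensions has d^2(d^2 - 1)/12 independent components.
d = 13, so d^2 = 169
d^2 - 1 = 168
d^2(d^2 - 1) = 169 * 168 = 28392
Divide by 12: 28392 / 12 = 2366

2366


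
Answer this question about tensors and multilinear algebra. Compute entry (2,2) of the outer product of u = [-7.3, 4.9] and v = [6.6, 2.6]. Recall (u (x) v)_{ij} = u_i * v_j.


The outer product entry T_{ij} = u_i * v_j.
We need i=2, j=2.
u_2 = 4.9, v_2 = 2.6
T_{2,2} = 4.9 * 2.6 = 12.74

12.74


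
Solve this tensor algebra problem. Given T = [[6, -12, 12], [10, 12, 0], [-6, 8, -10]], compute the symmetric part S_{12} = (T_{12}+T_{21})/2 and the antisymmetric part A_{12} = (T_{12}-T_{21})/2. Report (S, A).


T_{12} = -12
T_{21} = 10
S_{12} = (-12 + 10)/2 = -2/2 = -1
A_{12} = (-12 - 10)/2 = -22/2 = -11
Check: S + A = -1 + -11 = -12 = T_{12}.

(-1, -11)


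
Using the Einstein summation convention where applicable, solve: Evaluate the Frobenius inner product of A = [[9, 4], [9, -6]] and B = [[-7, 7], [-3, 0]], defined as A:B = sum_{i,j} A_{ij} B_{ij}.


A:B = sum over all i,j of A_{ij} * B_{ij}.
Row 1: 9*-7=-63, 4*7=28 => row sum = -35
Row 2: 9*-3=-27, -6*0=0 => row sum = -27
Total = -35 + -27 = -62

-62


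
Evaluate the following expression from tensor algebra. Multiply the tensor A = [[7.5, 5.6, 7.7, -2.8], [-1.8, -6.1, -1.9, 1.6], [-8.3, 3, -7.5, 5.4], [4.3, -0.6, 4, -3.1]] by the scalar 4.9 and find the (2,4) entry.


Scalar multiplication: (cA)_{ij} = c * A_{ij}.
c = 4.9
A_{24} = 1.6
(cA)_{24} = 4.9 * 1.6 = 7.84

7.84


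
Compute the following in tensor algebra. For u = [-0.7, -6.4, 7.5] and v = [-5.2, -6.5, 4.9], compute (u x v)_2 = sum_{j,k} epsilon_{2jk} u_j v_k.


(u x v)_2 = sum_{j,k} epsilon_{2jk} u_j v_k. Only permutations of (1,2,3) contribute; the two non-zero terms are:
eps_{213} u_1 v_3 = -1 * -0.7 * 4.9 = 3.43
eps_{231} u_3 v_1 = 1 * 7.5 * -5.2 = -39
(u x v)_2 = -35.57

-35.57


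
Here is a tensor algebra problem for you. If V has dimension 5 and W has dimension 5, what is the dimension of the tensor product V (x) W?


The dimension of a tensor product is the product of dimensions.
dim(V) = 5, dim(W) = 5
dim(V (x) W) = 5 * 5 = 25

25


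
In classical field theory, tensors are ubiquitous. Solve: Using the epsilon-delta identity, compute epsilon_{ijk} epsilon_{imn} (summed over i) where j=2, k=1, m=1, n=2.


Using the identity: epsilon_{ijk} epsilon_{imn} = delta_{jm} delta_{kn} - delta_{jn} delta_{km}.
delta_{21} = 0
delta_{12} = 0
delta_{22} = 1
delta_{11} = 1
Result = 0 * 0 - 1 * 1 = 0 - 1 = -1

-1


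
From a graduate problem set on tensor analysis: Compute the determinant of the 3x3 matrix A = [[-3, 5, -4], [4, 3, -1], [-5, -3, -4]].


Expanding along the first row, det(A) = a11*M_11 - a12*M_12 + a13*M_13, where M_1j is the (1,j) minor.
Minor M_11 = 3*-4 - -1*-3 = -15
Minor M_12 = 4*-4 - -1*-5 = -21
Minor M_13 = 4*-3 - 3*-5 = 3
det = -3*(-15) - 5*(-21) + -4*(3)
    = 45 - -105 + -12
    = 138

138


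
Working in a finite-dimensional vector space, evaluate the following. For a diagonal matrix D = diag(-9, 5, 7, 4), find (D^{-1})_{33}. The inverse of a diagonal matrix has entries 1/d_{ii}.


For a diagonal matrix, the inverse has entries (D^{-1})_{ii} = 1/d_{ii}.
The diagonal entries are: d_{11} = -9, d_{22} = 5, d_{33} = 7, d_{44} = 4
We need (D^{-1})_{33} = 1/d_{33} = 1/7 = 1/7

1/7


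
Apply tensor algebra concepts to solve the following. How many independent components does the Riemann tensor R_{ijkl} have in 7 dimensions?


The Riemann tensor in d dimensions has d^2(d^2 - 1)/12 independent components.
d = 7, so d^2 = 49
d^2 - 1 = 48
d^2(d^2 - 1) = 49 * 48 = 2352
Divide by 12: 2352 / 12 = 196

196


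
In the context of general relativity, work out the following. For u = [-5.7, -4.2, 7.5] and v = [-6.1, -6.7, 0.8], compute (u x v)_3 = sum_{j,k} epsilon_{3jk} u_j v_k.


(u x v)_3 = sum_{j,k} epsilon_{3jk} u_j v_k. Only permutations of (1,2,3) contribute; the two non-zero terms are:
eps_{312} u_1 v_2 = 1 * -5.7 * -6.7 = 38.19
eps_{321} u_2 v_1 = -1 * -4.2 * -6.1 = -25.62
(u x v)_3 = 12.57

12.57


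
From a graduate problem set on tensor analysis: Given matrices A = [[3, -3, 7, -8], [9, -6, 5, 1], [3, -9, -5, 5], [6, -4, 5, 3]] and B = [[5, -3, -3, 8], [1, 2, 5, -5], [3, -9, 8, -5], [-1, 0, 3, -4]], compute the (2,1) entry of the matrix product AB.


(AB)_{ij} = sum_k A_{ik} B_{kj}.
For i=2, j=1:
A_{21} * B_{11} = 9 * 5 = 45
A_{22} * B_{21} = -6 * 1 = -6
A_{23} * B_{31} = 5 * 3 = 15
A_{24} * B_{41} = 1 * -1 = -1
Sum = 45 + -6 + 15 + -1 = 53

53


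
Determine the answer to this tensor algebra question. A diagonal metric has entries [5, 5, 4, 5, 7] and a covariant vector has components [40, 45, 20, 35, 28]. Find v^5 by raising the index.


To raise an index with a diagonal metric: v^i = v_i / g_{ii}.
For index 5: v_5 = 28, g_{55} = 7
v^5 = 28 / 7 = 4

4


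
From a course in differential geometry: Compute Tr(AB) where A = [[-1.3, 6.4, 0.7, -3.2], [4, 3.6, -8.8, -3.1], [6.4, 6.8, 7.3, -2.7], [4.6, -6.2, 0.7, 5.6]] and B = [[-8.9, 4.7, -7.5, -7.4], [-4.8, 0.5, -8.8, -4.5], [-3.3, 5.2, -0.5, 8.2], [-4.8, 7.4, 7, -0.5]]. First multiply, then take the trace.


Tr(AB) = sum_i (AB)_{ii} where (AB)_{ii} = sum_k A_{ik} B_{ki}.
(AB)_{11} = -1.3*-8.9 + 6.4*-4.8 + 0.7*-3.3 + -3.2*-4.8 = -6.1
(AB)_{22} = 4*4.7 + 3.6*0.5 + -8.8*5.2 + -3.1*7.4 = -48.1
(AB)_{33} = 6.4*-7.5 + 6.8*-8.8 + 7.3*-0.5 + -2.7*7 = -130.39
(AB)_{44} = 4.6*-7.4 + -6.2*-4.5 + 0.7*8.2 + 5.6*-0.5 = -3.2
Tr(AB) = -6.1 + -48.1 + -130.39 + -3.2 = -187.79

-187.79


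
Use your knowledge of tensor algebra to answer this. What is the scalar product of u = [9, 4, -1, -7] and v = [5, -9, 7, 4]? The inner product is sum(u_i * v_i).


The inner product u . v = sum of u_i * v_i.
Term-by-term: 9 * 5, 4 * -9, -1 * 7, -7 * 4
Products: 45, -36, -7, -28
Sum = 45 + -36 + -7 + -28 = -26

-26


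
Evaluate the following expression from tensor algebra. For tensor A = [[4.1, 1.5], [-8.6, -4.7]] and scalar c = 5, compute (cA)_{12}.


Scalar multiplication: (cA)_{ij} = c * A_{ij}.
c = 5
A_{12} = 1.5
(cA)_{12} = 5 * 1.5 = 7.5

7.5


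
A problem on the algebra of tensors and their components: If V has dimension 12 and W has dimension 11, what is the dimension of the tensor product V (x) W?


The dimension of a tensor product is the product of dimensions.
dim(V) = 12, dim(W) = 11
dim(V (x) W) = 12 * 11 = 132

132


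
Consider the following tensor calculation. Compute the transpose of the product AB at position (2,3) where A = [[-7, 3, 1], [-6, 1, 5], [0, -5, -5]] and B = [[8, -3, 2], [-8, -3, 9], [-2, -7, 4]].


(AB)^T_{ij} = (AB)_{ji} = sum_k A_{jk} B_{ki}.
For i=2, j=3 we need (AB)_{32}:
A_{31} * B_{12} = 0 * -3 = 0
A_{32} * B_{22} = -5 * -3 = 15
A_{33} * B_{32} = -5 * -7 = 35
Sum = 0 + 15 + 35 = 50

50


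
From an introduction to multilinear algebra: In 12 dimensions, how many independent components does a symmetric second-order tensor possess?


A symmetric rank-2 tensor in d dimensions has d(d+1)/2 independent components.
d = 12
d(d+1)/2 = 12 * 13 / 2 = 156 / 2 = 78

78


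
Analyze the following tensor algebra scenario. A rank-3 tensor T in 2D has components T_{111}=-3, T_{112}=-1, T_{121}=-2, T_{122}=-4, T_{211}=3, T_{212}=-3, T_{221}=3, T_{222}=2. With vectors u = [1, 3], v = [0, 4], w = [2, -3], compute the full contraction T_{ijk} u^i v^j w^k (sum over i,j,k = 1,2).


S = sum over i,j,k of T_{ijk} u_i v_j w_k. Expanding all 8 terms:
T_{111}*u_1*v_1*w_1 = -3*1*0*2 = 0  (running total: 0)
T_{112}*u_1*v_1*w_2 = -1*1*0*-3 = 0  (running total: 0)
T_{121}*u_1*v_2*w_1 = -2*1*4*2 = -16  (running total: -16)
T_{122}*u_1*v_2*w_2 = -4*1*4*-3 = 48  (running total: 32)
T_{211}*u_2*v_1*w_1 = 3*3*0*2 = 0  (running total: 32)
T_{212}*u_2*v_1*w_2 = -3*3*0*-3 = 0  (running total: 32)
T_{221}*u_2*v_2*w_1 = 3*3*4*2 = 72  (running total: 104)
T_{222}*u_2*v_2*w_2 = 2*3*4*-3 = -72  (running total: 32)
S = 32

32


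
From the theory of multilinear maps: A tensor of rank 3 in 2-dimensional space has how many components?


The number of components of a rank-r tensor in d dimensions is d^r.
Here d = 2 and r = 3.
2^3 = 8

8


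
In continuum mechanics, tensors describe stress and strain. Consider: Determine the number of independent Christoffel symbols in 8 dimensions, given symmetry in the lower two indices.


Christoffel symbols Gamma^k_{ij} are symmetric in i,j, so there are d * d(d+1)/2 independent symbols.
d = 8
d(d+1)/2 = 8 * 9 / 2 = 36
Total = 8 * 36 = 288

288


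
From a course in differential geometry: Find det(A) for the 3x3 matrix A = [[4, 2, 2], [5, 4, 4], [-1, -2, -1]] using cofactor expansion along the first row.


Expanding along the first row, det(A) = a11*M_11 - a12*M_12 + a13*M_13, where M_1j is the (1,j) minor.
Minor M_11 = 4*-1 - 4*-2 = 4
Minor M_12 = 5*-1 - 4*-1 = -1
Minor M_13 = 5*-2 - 4*-1 = -6
det = 4*(4) - 2*(-1) + 2*(-6)
    = 16 - -2 + -12
    = 6

6


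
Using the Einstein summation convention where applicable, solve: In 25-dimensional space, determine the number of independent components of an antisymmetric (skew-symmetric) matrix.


An antisymmetric rank-2 tensor satisfies A_{ij} = -A_{ji}, so diagonal entries are zero.
The independent components are the upper-triangular entries: C(n, 2) = n(n-1)/2.
n = 25
C(25, 2) = 25 * 24 / 2 = 600 / 2 = 300

300


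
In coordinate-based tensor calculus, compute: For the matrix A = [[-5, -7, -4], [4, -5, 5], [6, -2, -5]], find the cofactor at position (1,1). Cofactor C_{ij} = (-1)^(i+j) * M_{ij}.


To find cofactor C_{11}, delete row 1 and column 1.
The resulting 2x2 submatrix is: [[-5, 5], [-2, -5]]
Minor M_{11} = -5*-5 - 5*-2
  = 25 - -10 = 35
Sign = (-1)^(1+1) = (-1)^2 = 1
Cofactor C_{11} = 1 * 35 = 35

35


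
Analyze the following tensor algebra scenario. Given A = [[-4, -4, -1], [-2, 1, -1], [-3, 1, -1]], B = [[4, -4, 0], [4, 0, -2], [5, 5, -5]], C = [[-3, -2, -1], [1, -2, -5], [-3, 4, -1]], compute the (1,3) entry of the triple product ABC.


(ABC)_{13} = sum_m (AB)_{1m} C_{m3}. First compute row 1 of AB.
(AB)_{11} = -4*4 + -4*4 + -1*5 = -37
(AB)_{12} = -4*-4 + -4*0 + -1*5 = 11
(AB)_{13} = -4*0 + -4*-2 + -1*-5 = 13
Now contract with column 3 of C:
(AB)_{11} * C_{13} = -37 * -1 = 37
(AB)_{12} * C_{23} = 11 * -5 = -55
(AB)_{13} * C_{33} = 13 * -1 = -13
(ABC)_{13} = 37 + -55 + -13 = -31

-31


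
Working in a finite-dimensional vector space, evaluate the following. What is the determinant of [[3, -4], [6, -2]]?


For a 2x2 matrix [[a, b], [c, d]], det = a*d - b*c.
a = 3, b = -4, c = 6, d = -2
a*d = 3 * -2 = -6
b*c = -4 * 6 = -24
det = -6 - -24 = 18

18


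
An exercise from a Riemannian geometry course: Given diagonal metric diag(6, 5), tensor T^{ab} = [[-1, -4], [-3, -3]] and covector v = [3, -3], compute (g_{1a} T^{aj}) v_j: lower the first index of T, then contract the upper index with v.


Step 1: lower the first index. For a diagonal metric, g_{ia} T^{aj} = g_{ii} T^{ij} (no sum on i).
g_{11} = 6
S_1{}^1 = 6 * T^{11} = 6 * -1 = -6
S_1{}^2 = 6 * T^{12} = 6 * -4 = -24
Step 2: contract S_1{}^j with v_j.
S_1{}^1 * v_1 = -6 * 3 = -18
S_1{}^2 * v_2 = -24 * -3 = 72
Result = -18 + 72 = 54

54


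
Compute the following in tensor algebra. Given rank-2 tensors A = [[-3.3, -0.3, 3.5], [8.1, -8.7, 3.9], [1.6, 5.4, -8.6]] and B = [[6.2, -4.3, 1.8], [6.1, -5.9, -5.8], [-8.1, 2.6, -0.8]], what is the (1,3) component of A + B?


Tensor addition is component-wise: (A + B)_{ij} = A_{ij} + B_{ij}.
A_{13} = 3.5
B_{13} = 1.8
(A + B)_{13} = 3.5 + 1.8 = 5.3

5.3


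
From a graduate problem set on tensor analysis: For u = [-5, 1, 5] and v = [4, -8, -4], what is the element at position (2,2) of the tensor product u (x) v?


The outer product entry T_{ij} = u_i * v_j.
We need i=2, j=2.
u_2 = 1, v_2 = -8
T_{2,2} = 1 * -8 = -8

-8


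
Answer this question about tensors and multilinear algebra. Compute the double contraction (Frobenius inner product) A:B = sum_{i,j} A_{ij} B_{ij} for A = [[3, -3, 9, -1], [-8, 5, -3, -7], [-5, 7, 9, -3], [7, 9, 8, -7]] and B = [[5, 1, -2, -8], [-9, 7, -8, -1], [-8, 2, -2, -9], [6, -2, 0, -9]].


A:B = sum over all i,j of A_{ij} * B_{ij}.
Row 1: 3*5=15, -3*1=-3, 9*-2=-18, -1*-8=8 => row sum = 2
Row 2: -8*-9=72, 5*7=35, -3*-8=24, -7*-1=7 => row sum = 138
Row 3: -5*-8=40, 7*2=14, 9*-2=-18, -3*-9=27 => row sum = 63
Row 4: 7*6=42, 9*-2=-18, 8*0=0, -7*-9=63 => row sum = 87
Total = 2 + 138 + 63 + 87 = 290

290


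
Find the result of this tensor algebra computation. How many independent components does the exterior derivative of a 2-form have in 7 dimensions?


The exterior derivative of a p-form is a (p+1)-form.
Its number of independent components is C(n, p+1).
n = 7, p+1 = 3
C(7, 3) = 35

35


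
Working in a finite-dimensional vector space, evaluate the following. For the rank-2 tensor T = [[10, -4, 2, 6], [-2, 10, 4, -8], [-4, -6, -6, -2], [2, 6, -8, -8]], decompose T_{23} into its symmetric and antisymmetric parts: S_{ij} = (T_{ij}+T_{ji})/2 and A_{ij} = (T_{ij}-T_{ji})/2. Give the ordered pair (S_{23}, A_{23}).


T_{23} = 4
T_{32} = -6
S_{23} = (4 + -6)/2 = -2/2 = -1
A_{23} = (4 - -6)/2 = 10/2 = 5
Check: S + A = -1 + 5 = 4 = T_{23}.

(-1, 5)


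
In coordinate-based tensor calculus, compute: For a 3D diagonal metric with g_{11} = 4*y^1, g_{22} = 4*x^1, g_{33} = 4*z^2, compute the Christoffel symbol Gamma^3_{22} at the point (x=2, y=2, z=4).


For a diagonal metric, Gamma^k_{ij} = (1/2) g^{kk} (dg_{ik}/dx_j + dg_{jk}/dx_i - dg_{ij}/dx_k).
The metric is diagonal, so g_{ab} = 0 for a != b.
At the given point: g_{11} = 8, g_{22} = 8, g_{33} = 64
g^{33} = 1/64
dg_{23}/dx_2 = 0 (off-diagonal)
dg_{23}/dx_2 = 0 (off-diagonal)
dg_{22}/dx_3 = dg_{22}/dx_3 = 0
Numerator = 0 + 0 - 0 = 0
Gamma^3_{22} = 0 / (2 * 64) = 0

0


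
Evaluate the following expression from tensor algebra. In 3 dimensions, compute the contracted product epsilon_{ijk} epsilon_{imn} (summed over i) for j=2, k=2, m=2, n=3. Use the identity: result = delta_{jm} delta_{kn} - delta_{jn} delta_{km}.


Using the identity: epsilon_{ijk} epsilon_{imn} = delta_{jm} delta_{kn} - delta_{jn} delta_{km}.
delta_{22} = 1
delta_{23} = 0
delta_{23} = 0
delta_{22} = 1
Result = 1 * 0 - 0 * 1 = 0 - 0 = 0

0


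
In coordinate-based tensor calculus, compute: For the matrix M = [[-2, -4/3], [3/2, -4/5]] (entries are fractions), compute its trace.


The trace is the sum of diagonal entries.
Diagonal: M[1,1] = -2, M[2,2] = -4/5
Tr(M) = -2 + -4/5
Computing step by step:
After adding M[1,1]: -2
After adding M[2,2]: -14/5
Tr(M) = -14/5

-14/5


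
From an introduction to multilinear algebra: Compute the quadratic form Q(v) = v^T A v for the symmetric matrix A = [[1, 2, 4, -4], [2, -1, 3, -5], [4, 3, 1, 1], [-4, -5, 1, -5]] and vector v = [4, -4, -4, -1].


First compute Av:
(Av)_1 = 1*4 + 2*-4 + 4*-4 + -4*-1 = -16
(Av)_2 = 2*4 + -1*-4 + 3*-4 + -5*-1 = 5
(Av)_3 = 4*4 + 3*-4 + 1*-4 + 1*-1 = -1
(Av)_4 = -4*4 + -5*-4 + 1*-4 + -5*-1 = 5
Av = [-16, 5, -1, 5]
Then v^T (Av) = 4*-16 + -4*5 + -4*-1 + -1*5
= -64 + -20 + 4 + -5 = -85

-85


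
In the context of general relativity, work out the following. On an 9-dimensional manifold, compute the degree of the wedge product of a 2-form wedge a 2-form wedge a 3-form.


The degree of a wedge product is the sum of the degrees of the individual forms.
Degrees: 2, 2, 3
Total degree = 2 + 2 + 3 = 7

7


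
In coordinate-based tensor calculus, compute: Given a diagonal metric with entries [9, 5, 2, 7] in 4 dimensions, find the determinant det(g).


For a diagonal metric, the determinant is the product of diagonal entries.
Diagonal entries: 9, 5, 2, 7
det(g) = 9 * 5 * 2 * 7 = 630

630


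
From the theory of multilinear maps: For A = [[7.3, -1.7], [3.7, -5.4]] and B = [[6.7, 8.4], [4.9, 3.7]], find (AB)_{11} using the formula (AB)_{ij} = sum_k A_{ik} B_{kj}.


(AB)_{ij} = sum_k A_{ik} B_{kj}.
For i=1, j=1:
A_{11} * B_{11} = 7.3 * 6.7 = 48.91
A_{12} * B_{21} = -1.7 * 4.9 = -8.33
Sum = 48.91 + -8.33 = 40.58

40.58


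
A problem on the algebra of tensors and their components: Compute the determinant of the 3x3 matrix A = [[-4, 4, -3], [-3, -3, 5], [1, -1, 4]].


Expanding along the first row, det(A) = a11*M_11 - a12*M_12 + a13*M_13, where M_1j is the (1,j) minor.
Minor M_11 = -3*4 - 5*-1 = -7
Minor M_12 = -3*4 - 5*1 = -17
Minor M_13 = -3*-1 - -3*1 = 6
det = -4*(-7) - 4*(-17) + -3*(6)
    = 28 - -68 + -18
    = 78

78


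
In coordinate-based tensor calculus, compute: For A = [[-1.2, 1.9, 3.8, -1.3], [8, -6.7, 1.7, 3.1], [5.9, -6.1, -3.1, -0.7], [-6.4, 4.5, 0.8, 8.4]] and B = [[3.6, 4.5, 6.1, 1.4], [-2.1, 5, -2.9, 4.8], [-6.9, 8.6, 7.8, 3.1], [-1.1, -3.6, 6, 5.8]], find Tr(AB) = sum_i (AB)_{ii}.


Tr(AB) = sum_i (AB)_{ii} where (AB)_{ii} = sum_k A_{ik} B_{ki}.
(AB)_{11} = -1.2*3.6 + 1.9*-2.1 + 3.8*-6.9 + -1.3*-1.1 = -33.1
(AB)_{22} = 8*4.5 + -6.7*5 + 1.7*8.6 + 3.1*-3.6 = 5.96
(AB)_{33} = 5.9*6.1 + -6.1*-2.9 + -3.1*7.8 + -0.7*6 = 25.3
(AB)_{44} = -6.4*1.4 + 4.5*4.8 + 0.8*3.1 + 8.4*5.8 = 63.84
Tr(AB) = -33.1 + 5.96 + 25.3 + 63.84 = 62

62


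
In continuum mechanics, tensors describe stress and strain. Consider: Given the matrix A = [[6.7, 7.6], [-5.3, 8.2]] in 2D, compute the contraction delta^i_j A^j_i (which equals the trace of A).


The contraction (trace) of a rank-2 tensor is the sum of its diagonal elements.
Diagonal entries: A[1,1] = 6.7, A[2,2] = 8.2
Tr(A) = 6.7 + 8.2 = 14.9

14.9


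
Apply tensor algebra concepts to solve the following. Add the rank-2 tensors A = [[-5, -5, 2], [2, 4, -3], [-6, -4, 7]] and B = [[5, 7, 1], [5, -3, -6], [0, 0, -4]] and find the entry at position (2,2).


Tensor addition is component-wise: (A + B)_{ij} = A_{ij} + B_{ij}.
A_{22} = 4
B_{22} = -3
(A + B)_{22} = 4 + -3 = 1

1


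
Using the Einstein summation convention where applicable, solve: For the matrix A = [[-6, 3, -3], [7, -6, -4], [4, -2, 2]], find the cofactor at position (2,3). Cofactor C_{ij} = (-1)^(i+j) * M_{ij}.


To find cofactor C_{23}, delete row 2 and column 3.
The resulting 2x2 submatrix is: [[-6, 3], [4, -2]]
Minor M_{23} = -6*-2 - 3*4
  = 12 - 12 = 0
Sign = (-1)^(2+3) = (-1)^5 = -1
Cofactor C_{23} = -1 * 0 = 0

0


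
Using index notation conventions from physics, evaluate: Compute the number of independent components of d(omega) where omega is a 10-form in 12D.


The exterior derivative of a p-form is a (p+1)-form.
Its number of independent components is C(n, p+1).
n = 12, p+1 = 11
C(12, 11) = 12

12


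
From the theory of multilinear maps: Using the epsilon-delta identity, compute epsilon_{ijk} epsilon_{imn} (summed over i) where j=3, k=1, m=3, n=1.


Using the identity: epsilon_{ijk} epsilon_{imn} = delta_{jm} delta_{kn} - delta_{jn} delta_{km}.
delta_{33} = 1
delta_{11} = 1
delta_{31} = 0
delta_{13} = 0
Result = 1 * 1 - 0 * 0 = 1 - 0 = 1

1


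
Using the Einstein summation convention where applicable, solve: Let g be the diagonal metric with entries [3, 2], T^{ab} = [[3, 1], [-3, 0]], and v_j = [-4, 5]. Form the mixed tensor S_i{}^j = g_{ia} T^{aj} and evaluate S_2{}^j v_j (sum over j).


Step 1: lower the first index. For a diagonal metric, g_{ia} T^{aj} = g_{ii} T^{ij} (no sum on i).
g_{22} = 2
S_2{}^1 = 2 * T^{21} = 2 * -3 = -6
S_2{}^2 = 2 * T^{22} = 2 * 0 = 0
Step 2: contract S_2{}^j with v_j.
S_2{}^1 * v_1 = -6 * -4 = 24
S_2{}^2 * v_2 = 0 * 5 = 0
Result = 24 + 0 = 24

24


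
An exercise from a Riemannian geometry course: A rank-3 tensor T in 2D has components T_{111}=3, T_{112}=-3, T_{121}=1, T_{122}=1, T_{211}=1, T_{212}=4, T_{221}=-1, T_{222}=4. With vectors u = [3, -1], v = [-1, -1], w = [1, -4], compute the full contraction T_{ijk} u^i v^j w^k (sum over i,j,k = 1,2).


S = sum over i,j,k of T_{ijk} u_i v_j w_k. Expanding all 8 terms:
T_{111}*u_1*v_1*w_1 = 3*3*-1*1 = -9  (running total: -9)
T_{112}*u_1*v_1*w_2 = -3*3*-1*-4 = -36  (running total: -45)
T_{121}*u_1*v_2*w_1 = 1*3*-1*1 = -3  (running total: -48)
T_{122}*u_1*v_2*w_2 = 1*3*-1*-4 = 12  (running total: -36)
T_{211}*u_2*v_1*w_1 = 1*-1*-1*1 = 1  (running total: -35)
T_{212}*u_2*v_1*w_2 = 4*-1*-1*-4 = -16  (running total: -51)
T_{221}*u_2*v_2*w_1 = -1*-1*-1*1 = -1  (running total: -52)
T_{222}*u_2*v_2*w_2 = 4*-1*-1*-4 = -16  (running total: -68)
S = -68

-68


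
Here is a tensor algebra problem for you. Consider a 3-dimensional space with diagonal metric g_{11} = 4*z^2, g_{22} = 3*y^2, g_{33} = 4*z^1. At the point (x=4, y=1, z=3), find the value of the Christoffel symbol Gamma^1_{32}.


For a diagonal metric, Gamma^k_{ij} = (1/2) g^{kk} (dg_{ik}/dx_j + dg_{jk}/dx_i - dg_{ij}/dx_k).
The metric is diagonal, so g_{ab} = 0 for a != b.
At the given point: g_{11} = 36, g_{22} = 3, g_{33} = 12
g^{11} = 1/36
dg_{31}/dx_2 = 0 (off-diagonal)
dg_{21}/dx_3 = 0 (off-diagonal)
dg_{32}/dx_1 = 0 (off-diagonal)
Numerator = 0 + 0 - 0 = 0
Gamma^1_{32} = 0 / (2 * 36) = 0

0


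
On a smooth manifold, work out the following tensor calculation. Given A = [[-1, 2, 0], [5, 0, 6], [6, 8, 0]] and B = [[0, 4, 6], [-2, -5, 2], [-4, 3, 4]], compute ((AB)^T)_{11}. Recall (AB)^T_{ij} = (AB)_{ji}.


(AB)^T_{ij} = (AB)_{ji} = sum_k A_{jk} B_{ki}.
For i=1, j=1 we need (AB)_{11}:
A_{11} * B_{11} = -1 * 0 = 0
A_{12} * B_{21} = 2 * -2 = -4
A_{13} * B_{31} = 0 * -4 = 0
Sum = 0 + -4 + 0 = -4

-4


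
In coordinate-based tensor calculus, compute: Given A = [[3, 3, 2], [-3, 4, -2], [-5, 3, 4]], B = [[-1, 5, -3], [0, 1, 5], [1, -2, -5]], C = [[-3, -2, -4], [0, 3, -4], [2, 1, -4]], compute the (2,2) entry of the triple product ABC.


(ABC)_{22} = sum_m (AB)_{2m} C_{m2}. First compute row 2 of AB.
(AB)_{21} = -3*-1 + 4*0 + -2*1 = 1
(AB)_{22} = -3*5 + 4*1 + -2*-2 = -7
(AB)_{23} = -3*-3 + 4*5 + -2*-5 = 39
Now contract with column 2 of C:
(AB)_{21} * C_{12} = 1 * -2 = -2
(AB)_{22} * C_{22} = -7 * 3 = -21
(AB)_{23} * C_{32} = 39 * 1 = 39
(ABC)_{22} = -2 + -21 + 39 = 16

16


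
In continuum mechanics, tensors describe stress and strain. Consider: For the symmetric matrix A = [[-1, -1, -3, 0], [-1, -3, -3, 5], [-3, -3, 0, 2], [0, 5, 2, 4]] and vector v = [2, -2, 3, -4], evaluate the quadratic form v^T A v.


First compute Av:
(Av)_1 = -1*2 + -1*-2 + -3*3 + 0*-4 = -9
(Av)_2 = -1*2 + -3*-2 + -3*3 + 5*-4 = -25
(Av)_3 = -3*2 + -3*-2 + 0*3 + 2*-4 = -8
(Av)_4 = 0*2 + 5*-2 + 2*3 + 4*-4 = -20
Av = [-9, -25, -8, -20]
Then v^T (Av) = 2*-9 + -2*-25 + 3*-8 + -4*-20
= -18 + 50 + -24 + 80 = 88

88


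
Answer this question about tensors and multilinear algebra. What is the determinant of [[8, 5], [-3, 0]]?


For a 2x2 matrix [[a, b], [c, d]], det = a*d - b*c.
a = 8, b = 5, c = -3, d = 0
a*d = 8 * 0 = 0
b*c = 5 * -3 = -15
det = 0 - -15 = 15

15


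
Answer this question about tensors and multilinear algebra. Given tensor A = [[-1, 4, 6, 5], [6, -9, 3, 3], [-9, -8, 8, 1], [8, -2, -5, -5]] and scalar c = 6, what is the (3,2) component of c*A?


Scalar multiplication: (cA)_{ij} = c * A_{ij}.
c = 6
A_{32} = -8
(cA)_{32} = 6 * -8 = -48

-48


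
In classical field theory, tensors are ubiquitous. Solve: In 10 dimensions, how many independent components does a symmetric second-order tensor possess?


A symmetric rank-2 tensor in d dimensions has d(d+1)/2 independent components.
d = 10
d(d+1)/2 = 10 * 11 / 2 = 110 / 2 = 55

55


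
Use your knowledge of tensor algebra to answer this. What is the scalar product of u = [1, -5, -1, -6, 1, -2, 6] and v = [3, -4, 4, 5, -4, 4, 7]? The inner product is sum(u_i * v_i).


The inner product u . v = sum of u_i * v_i.
Term-by-term: 1 * 3, -5 * -4, -1 * 4, -6 * 5, 1 * -4, -2 * 4, 6 * 7
Products: 3, 20, -4, -30, -4, -8, 42
Sum = 3 + 20 + -4 + -30 + -4 + -8 + 42 = 19

19


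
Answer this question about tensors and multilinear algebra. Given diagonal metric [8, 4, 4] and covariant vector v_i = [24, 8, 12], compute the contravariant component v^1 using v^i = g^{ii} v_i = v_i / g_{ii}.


To raise an index with a diagonal metric: v^i = v_i / g_{ii}.
For index 1: v_1 = 24, g_{11} = 8
v^1 = 24 / 8 = 3

3


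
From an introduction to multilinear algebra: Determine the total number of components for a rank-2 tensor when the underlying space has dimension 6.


The number of components of a rank-r tensor in d dimensions is d^r.
Here d = 6 and r = 2.
6^2 = 36

36


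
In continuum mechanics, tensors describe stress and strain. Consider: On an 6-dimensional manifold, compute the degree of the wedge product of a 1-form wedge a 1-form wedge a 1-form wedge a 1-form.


The degree of a wedge product is the sum of the degrees of the individual forms.
Degrees: 1, 1, 1, 1
Total degree = 1 + 1 + 1 + 1 = 4

4


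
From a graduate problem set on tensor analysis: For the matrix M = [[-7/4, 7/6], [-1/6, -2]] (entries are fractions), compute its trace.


The trace is the sum of diagonal entries.
Diagonal: M[1,1] = -7/4, M[2,2] = -2
Tr(M) = -7/4 + -2
Computing step by step:
After adding M[1,1]: -7/4
After adding M[2,2]: -15/4
Tr(M) = -15/4

-15/4


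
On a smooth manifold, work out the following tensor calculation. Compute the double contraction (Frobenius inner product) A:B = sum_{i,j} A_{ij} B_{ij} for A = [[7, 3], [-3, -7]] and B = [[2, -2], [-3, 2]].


A:B = sum over all i,j of A_{ij} * B_{ij}.
Row 1: 7*2=14, 3*-2=-6 => row sum = 8
Row 2: -3*-3=9, -7*2=-14 => row sum = -5
Total = 8 + -5 = 3

3


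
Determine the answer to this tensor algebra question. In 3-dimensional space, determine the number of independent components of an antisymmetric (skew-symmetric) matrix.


An antisymmetric rank-2 tensor satisfies A_{ij} = -A_{ji}, so diagonal entries are zero.
The independent components are the upper-triangular entries: C(n, 2) = n(n-1)/2.
n = 3
C(3, 2) = 3 * 2 / 2 = 6 / 2 = 3

3


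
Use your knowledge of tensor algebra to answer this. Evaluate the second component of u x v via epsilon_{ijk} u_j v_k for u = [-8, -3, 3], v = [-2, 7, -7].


(u x v)_2 = sum_{j,k} epsilon_{2jk} u_j v_k. Only permutations of (1,2,3) contribute; the two non-zero terms are:
eps_{213} u_1 v_3 = -1 * -8 * -7 = -56
eps_{231} u_3 v_1 = 1 * 3 * -2 = -6
(u x v)_2 = -62

-62


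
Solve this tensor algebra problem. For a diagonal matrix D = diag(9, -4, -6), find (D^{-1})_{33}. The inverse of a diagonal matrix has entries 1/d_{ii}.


For a diagonal matrix, the inverse has entries (D^{-1})_{ii} = 1/d_{ii}.
The diagonal entries are: d_{11} = 9, d_{22} = -4, d_{33} = -6
We need (D^{-1})_{33} = 1/d_{33} = 1/-6 = -1/6

-1/6


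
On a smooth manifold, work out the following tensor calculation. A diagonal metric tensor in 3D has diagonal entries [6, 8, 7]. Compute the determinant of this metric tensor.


For a diagonal metric, the determinant is the product of diagonal entries.
Diagonal entries: 6, 8, 7
det(g) = 6 * 8 * 7 = 336

336


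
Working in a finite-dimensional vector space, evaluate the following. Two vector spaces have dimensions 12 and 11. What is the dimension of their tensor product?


The dimension of a tensor product is the product of dimensions.
dim(V) = 12, dim(W) = 11
dim(V (x) W) = 12 * 11 = 132

132


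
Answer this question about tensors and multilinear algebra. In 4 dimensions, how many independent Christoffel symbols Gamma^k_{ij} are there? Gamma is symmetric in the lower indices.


Christoffel symbols Gamma^k_{ij} are symmetric in i,j, so there are d * d(d+1)/2 independent symbols.
d = 4
d(d+1)/2 = 4 * 5 / 2 = 10
Total = 4 * 10 = 40

40


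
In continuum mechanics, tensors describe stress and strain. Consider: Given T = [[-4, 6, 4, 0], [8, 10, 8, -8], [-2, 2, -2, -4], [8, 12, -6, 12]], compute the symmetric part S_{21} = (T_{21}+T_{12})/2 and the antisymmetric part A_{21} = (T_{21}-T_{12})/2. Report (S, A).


T_{21} = 8
T_{12} = 6
S_{21} = (8 + 6)/2 = 14/2 = 7
A_{21} = (8 - 6)/2 = 2/2 = 1
Check: S + A = 7 + 1 = 8 = T_{21}.

(7, 1)


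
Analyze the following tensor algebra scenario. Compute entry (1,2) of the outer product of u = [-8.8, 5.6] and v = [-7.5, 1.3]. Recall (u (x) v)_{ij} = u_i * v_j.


The outer product entry T_{ij} = u_i * v_j.
We need i=1, j=2.
u_1 = -8.8, v_2 = 1.3
T_{1,2} = -8.8 * 1.3 = -11.44

-11.44


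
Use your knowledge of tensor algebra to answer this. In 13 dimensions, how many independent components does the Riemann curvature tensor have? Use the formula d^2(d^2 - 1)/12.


The Riemann tensor in d dimensions has d^2(d^2 - 1)/12 independent components.
d = 13, so d^2 = 169
d^2 - 1 = 168
d^2(d^2 - 1) = 169 * 168 = 28392
Divide by 12: 28392 / 12 = 2366

2366


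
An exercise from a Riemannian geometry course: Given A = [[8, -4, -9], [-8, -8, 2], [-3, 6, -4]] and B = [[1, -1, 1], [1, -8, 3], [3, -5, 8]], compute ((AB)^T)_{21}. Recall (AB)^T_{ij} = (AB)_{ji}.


(AB)^T_{ij} = (AB)_{ji} = sum_k A_{jk} B_{ki}.
For i=2, j=1 we need (AB)_{12}:
A_{11} * B_{12} = 8 * -1 = -8
A_{12} * B_{22} = -4 * -8 = 32
A_{13} * B_{32} = -9 * -5 = 45
Sum = -8 + 32 + 45 = 69

69


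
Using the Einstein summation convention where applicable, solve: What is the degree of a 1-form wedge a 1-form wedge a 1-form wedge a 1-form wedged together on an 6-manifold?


The degree of a wedge product is the sum of the degrees of the individual forms.
Degrees: 1, 1, 1, 1
Total degree = 1 + 1 + 1 + 1 = 4

4


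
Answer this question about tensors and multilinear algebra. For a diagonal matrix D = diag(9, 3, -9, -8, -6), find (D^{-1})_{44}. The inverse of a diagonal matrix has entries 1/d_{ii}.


For a diagonal matrix, the inverse has entries (D^{-1})_{ii} = 1/d_{ii}.
The diagonal entries are: d_{11} = 9, d_{22} = 3, d_{33} = -9, d_{44} = -8, d_{55} = -6
We need (D^{-1})_{44} = 1/d_{44} = 1/-8 = -1/8

-1/8


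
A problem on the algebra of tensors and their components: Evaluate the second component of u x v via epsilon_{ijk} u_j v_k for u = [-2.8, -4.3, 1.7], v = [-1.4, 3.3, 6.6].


(u x v)_2 = sum_{j,k} epsilon_{2jk} u_j v_k. Only permutations of (1,2,3) contribute; the two non-zero terms are:
eps_{213} u_1 v_3 = -1 * -2.8 * 6.6 = 18.48
eps_{231} u_3 v_1 = 1 * 1.7 * -1.4 = -2.38
(u x v)_2 = 16.1

16.1
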